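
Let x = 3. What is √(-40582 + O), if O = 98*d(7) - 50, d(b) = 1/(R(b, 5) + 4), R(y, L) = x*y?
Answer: I*√1015702/5 ≈ 201.56*I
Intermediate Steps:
R(y, L) = 3*y
d(b) = 1/(4 + 3*b) (d(b) = 1/(3*b + 4) = 1/(4 + 3*b))
O = -1152/25 (O = 98/(4 + 3*7) - 50 = 98/(4 + 21) - 50 = 98/25 - 50 = -1152/25 ≈ -46.080)
√(-40582 + O) = √(-40582 - 1152/25) = √(-1015702/25) = I*√1015702/5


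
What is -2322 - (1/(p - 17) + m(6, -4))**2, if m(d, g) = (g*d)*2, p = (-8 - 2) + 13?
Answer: -908041/196 ≈ -4632.9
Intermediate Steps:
p = 3 (p = -10 + 13 = 3)
m(d, g) = 2*d*g (m(d, g) = (d*g)*2 = 2*d*g)
-2322 - (1/(p - 17) + m(6, -4))**2 = -2322 - (1/(3 - 17) + 2*6*(-4))**2 = -2322 - (1/(-14) - 48)**2 = -2322 - (-1/14 - 48)**2 = -2322 - (-673/14)**2 = -2322 - 1*452929/196 = -2322 - 452929/196 = -908041/196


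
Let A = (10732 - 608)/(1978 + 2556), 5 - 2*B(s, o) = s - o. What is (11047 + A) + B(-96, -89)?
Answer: 25062213/2267 ≈ 11055.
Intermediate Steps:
B(s, o) = 5/2 + o/2 - s/2 (B(s, o) = 5/2 - (s - o)/2 = 5/2 + (o/2 - s/2) = 5/2 + o/2 - s/2)
A = 5062/2267 (A = 10124/4534 = 10124*(1/4534) = 5062/2267 ≈ 2.2329)
(11047 + A) + B(-96, -89) = (11047 + 5062/2267) + (5/2 + (½)*(-89) - ½*(-96)) = 25048611/2267 + (5/2 - 89/2 + 48) = 25048611/2267 + 6 = 25062213/2267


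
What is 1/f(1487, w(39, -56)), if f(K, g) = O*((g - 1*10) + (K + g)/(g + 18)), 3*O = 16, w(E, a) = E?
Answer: 171/50864 ≈ 0.0033619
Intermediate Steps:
O = 16/3 (O = (⅓)*16 = 16/3 ≈ 5.3333)
f(K, g) = -160/3 + 16*g/3 + 16*(K + g)/(3*(18 + g)) (f(K, g) = 16*((g - 1*10) + (K + g)/(g + 18))/3 = 16*((g - 10) + (K + g)/(18 + g))/3 = 16*((-10 + g) + (K + g)/(18 + g))/3 = 16*(-10 + g + (K + g)/(18 + g))/3 = -160/3 + 16*g/3 + 16*(K + g)/(3*(18 + g)))
1/f(1487, w(39, -56)) = 1/(16*(-180 + 1487 + 39² + 9*39)/(3*(18 + 39))) = 1/((16/3)*(-180 + 1487 + 1521 + 351)/57) = 1/((16/3)*(1/57)*3179) = 1/(50864/171) = 171/50864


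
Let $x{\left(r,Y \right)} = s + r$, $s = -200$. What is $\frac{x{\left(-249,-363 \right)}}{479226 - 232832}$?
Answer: $- \frac{449}{246394} \approx -0.0018223$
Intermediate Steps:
$x{\left(r,Y \right)} = -200 + r$
$\frac{x{\left(-249,-363 \right)}}{479226 - 232832} = \frac{-200 - 249}{479226 - 232832} = - \frac{449}{246394}$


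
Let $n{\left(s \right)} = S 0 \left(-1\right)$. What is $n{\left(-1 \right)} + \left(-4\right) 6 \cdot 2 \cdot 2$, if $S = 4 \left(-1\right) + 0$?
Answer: $-96$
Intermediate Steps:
$S = -4$ ($S = -4 + 0 = -4$)
$n{\left(s \right)} = 0$ ($n{\left(s \right)} = \left(-4\right) 0 \left(-1\right) = 0 \left(-1\right) = 0$)
$n{\left(-1 \right)} + \left(-4\right) 6 \cdot 2 \cdot 2 = 0 + \left(-4\right) 6 \cdot 2 \cdot 2 = 0 + \left(-24\right) 2 \cdot 2 = 0 - 96 = -96$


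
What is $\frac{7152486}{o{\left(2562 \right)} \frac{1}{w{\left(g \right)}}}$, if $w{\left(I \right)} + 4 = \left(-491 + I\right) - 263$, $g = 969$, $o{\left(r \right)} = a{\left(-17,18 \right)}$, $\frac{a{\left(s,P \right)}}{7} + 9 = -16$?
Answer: $- \frac{1509174546}{175} \approx -8.6239 \cdot 10^{6}$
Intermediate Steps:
$a{\left(s,P \right)} = -175$ ($a{\left(s,P \right)} = -63 + 7 \left(-16\right) = -63 - 112 = -175$)
$o{\left(r \right)} = -175$
$w{\left(I \right)} = -758 + I$ ($w{\left(I \right)} = -4 + \left(\left(-491 + I\right) - 263\right) = -4 + \left(-754 + I\right) = -758 + I$)
$\frac{7152486}{o{\left(2562 \right)} \frac{1}{w{\left(g \right)}}} = \frac{7152486}{\left(-175\right) \frac{1}{-758 + 969}} = \frac{7152486}{\left(-175\right) \frac{1}{211}} = \frac{7152486}{- \frac{175}{211}} = 7152486 \left(- \frac{211}{175}\right) = - \frac{1509174546}{175}$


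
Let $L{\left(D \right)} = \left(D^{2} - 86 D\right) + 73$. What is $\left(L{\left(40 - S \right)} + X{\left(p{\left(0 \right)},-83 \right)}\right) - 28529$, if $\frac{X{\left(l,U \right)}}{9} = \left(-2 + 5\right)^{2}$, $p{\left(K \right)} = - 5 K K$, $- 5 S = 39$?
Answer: $- \frac{755024}{25} \approx -30201.0$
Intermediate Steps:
$S = - \frac{39}{5}$ ($S = \left(- \frac{1}{5}\right) 39 = - \frac{39}{5} \approx -7.8$)
$p{\left(K \right)} = - 5 K^{2}$
$X{\left(l,U \right)} = 81$ ($X{\left(l,U \right)} = 9 \left(-2 + 5\right)^{2} = 9 \cdot 3^{2} = 9 \cdot 9 = 81$)
$L{\left(D \right)} = 73 + D^{2} - 86 D$
$\left(L{\left(40 - S \right)} + X{\left(p{\left(0 \right)},-83 \right)}\right) - 28529 = \left(\left(73 + \left(40 - - \frac{39}{5}\right)^{2} - 86 \left(40 - - \frac{39}{5}\right)\right) + 81\right) - 28529 = \left(\left(73 + \left(40 + \frac{39}{5}\right)^{2} - 86 \left(40 + \frac{39}{5}\right)\right) + 81\right) - 28529 = \left(\left(73 + \left(\frac{239}{5}\right)^{2} - \frac{20554}{5}\right) + 81\right) - 28529 = \left(\left(73 + \frac{57121}{25} - \frac{20554}{5}\right) + 81\right) - 28529 = \left(- \frac{43824}{25} + 81\right) - 28529 = - \frac{41799}{25} - 28529 = - \frac{755024}{25}$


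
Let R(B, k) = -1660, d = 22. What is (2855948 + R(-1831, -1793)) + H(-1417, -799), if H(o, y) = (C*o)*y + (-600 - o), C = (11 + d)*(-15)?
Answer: -557575480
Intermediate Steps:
C = -495 (C = (11 + 22)*(-15) = 33*(-15) = -495)
H(o, y) = -600 - o - 495*o*y (H(o, y) = (-495*o)*y + (-600 - o) = -495*o*y + (-600 - o) = -600 - o - 495*o*y)
(2855948 + R(-1831, -1793)) + H(-1417, -799) = (2855948 - 1660) + (-600 - 1*(-1417) - 495*(-1417)*(-799)) = 2854288 + (-600 + 1417 - 560430585) = 2854288 - 560429768 = -557575480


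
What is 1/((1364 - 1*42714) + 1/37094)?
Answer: -37094/1533836899 ≈ -2.4184e-5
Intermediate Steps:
1/((1364 - 1*42714) + 1/37094) = 1/((1364 - 42714) + 1/37094) = 1/(-41350 + 1/37094) = 1/(-1533836899/37094) = -37094/1533836899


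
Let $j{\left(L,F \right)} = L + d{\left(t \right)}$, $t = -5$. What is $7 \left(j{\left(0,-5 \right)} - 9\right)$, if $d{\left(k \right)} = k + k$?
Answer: $-133$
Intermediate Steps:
$d{\left(k \right)} = 2 k$
$j{\left(L,F \right)} = -10 + L$ ($j{\left(L,F \right)} = L + 2 \left(-5\right) = L - 10 = -10 + L$)
$7 \left(j{\left(0,-5 \right)} - 9\right) = 7 \left(\left(-10 + 0\right) - 9\right) = 7 \left(-10 - 9\right) = 7 \left(-19\right) = -133$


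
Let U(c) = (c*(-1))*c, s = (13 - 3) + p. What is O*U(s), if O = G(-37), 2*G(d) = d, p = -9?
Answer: 37/2 ≈ 18.500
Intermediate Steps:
s = 1 (s = (13 - 3) - 9 = 10 - 9 = 1)
G(d) = d/2
O = -37/2 (O = (1/2)*(-37) = -37/2 ≈ -18.500)
U(c) = -c**2 (U(c) = (-c)*c = -c**2)
O*U(s) = -(-37)*1**2/2 = -(-37)/2 = -37/2*(-1) = 37/2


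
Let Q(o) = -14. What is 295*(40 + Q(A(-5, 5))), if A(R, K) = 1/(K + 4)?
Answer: 7670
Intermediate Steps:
A(R, K) = 1/(4 + K)
295*(40 + Q(A(-5, 5))) = 295*(40 - 14) = 295*26 = 7670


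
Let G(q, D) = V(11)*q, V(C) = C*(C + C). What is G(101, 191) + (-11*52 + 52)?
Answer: 23922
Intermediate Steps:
V(C) = 2*C² (V(C) = C*(2*C) = 2*C²)
G(q, D) = 242*q (G(q, D) = (2*11²)*q = (2*121)*q = 242*q)
G(101, 191) + (-11*52 + 52) = 242*101 + (-11*52 + 52) = 24442 + (-572 + 52) = 24442 - 520 = 23922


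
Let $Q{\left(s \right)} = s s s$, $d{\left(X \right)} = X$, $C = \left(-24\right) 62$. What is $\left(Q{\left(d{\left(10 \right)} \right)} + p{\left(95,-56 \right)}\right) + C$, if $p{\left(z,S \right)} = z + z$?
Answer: $-298$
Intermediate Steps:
$p{\left(z,S \right)} = 2 z$
$C = -1488$
$Q{\left(s \right)} = s^{3}$ ($Q{\left(s \right)} = s^{2} s = s^{3}$)
$\left(Q{\left(d{\left(10 \right)} \right)} + p{\left(95,-56 \right)}\right) + C = \left(10^{3} + 2 \cdot 95\right) - 1488 = \left(1000 + 190\right) - 1488 = 1190 - 1488 = -298$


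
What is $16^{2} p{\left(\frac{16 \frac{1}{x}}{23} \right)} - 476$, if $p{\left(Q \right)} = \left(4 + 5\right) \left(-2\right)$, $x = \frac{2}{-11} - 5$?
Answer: $-5084$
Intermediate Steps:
$x = - \frac{57}{11}$ ($x = 2 \left(- \frac{1}{11}\right) - 5 = - \frac{2}{11} - 5 = - \frac{57}{11} \approx -5.1818$)
$p{\left(Q \right)} = -18$ ($p{\left(Q \right)} = 9 \left(-2\right) = -18$)
$16^{2} p{\left(\frac{16 \frac{1}{x}}{23} \right)} - 476 = 16^{2} \left(-18\right) - 476 = 256 \left(-18\right) - 476 = -4608 - 476 = -5084$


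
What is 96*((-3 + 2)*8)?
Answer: -768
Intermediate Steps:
96*((-3 + 2)*8) = 96*(-1*8) = 96*(-8) = -768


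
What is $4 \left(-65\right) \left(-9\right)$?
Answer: $2340$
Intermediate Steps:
$4 \left(-65\right) \left(-9\right) = \left(-260\right) \left(-9\right) = 2340$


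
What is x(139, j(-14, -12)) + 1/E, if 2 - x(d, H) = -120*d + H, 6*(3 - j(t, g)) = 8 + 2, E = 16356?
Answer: 90942995/5452 ≈ 16681.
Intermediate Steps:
j(t, g) = 4/3 (j(t, g) = 3 - (8 + 2)/6 = 3 - ⅙*10 = 3 - 5/3 = 4/3)
x(d, H) = 2 - H + 120*d (x(d, H) = 2 - (-120*d + H) = 2 - (H - 120*d) = 2 + (-H + 120*d) = 2 - H + 120*d)
x(139, j(-14, -12)) + 1/E = (2 - 1*4/3 + 120*139) + 1/16356 = (2 - 4/3 + 16680) + 1/16356 = 50042/3 + 1/16356 = 90942995/5452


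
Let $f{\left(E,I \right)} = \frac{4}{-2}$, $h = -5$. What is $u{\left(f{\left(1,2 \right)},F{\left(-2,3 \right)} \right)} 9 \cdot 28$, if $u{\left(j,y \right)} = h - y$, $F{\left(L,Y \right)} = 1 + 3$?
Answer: $-2268$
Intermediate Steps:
$f{\left(E,I \right)} = -2$ ($f{\left(E,I \right)} = 4 \left(- \frac{1}{2}\right) = -2$)
$F{\left(L,Y \right)} = 4$
$u{\left(j,y \right)} = -5 - y$
$u{\left(f{\left(1,2 \right)},F{\left(-2,3 \right)} \right)} 9 \cdot 28 = \left(-5 - 4\right) 9 \cdot 28 = \left(-9\right) 9 \cdot 28 = \left(-81\right) 28 = -2268$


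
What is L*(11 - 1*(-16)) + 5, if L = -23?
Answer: -616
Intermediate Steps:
L*(11 - 1*(-16)) + 5 = -23*(11 - 1*(-16)) + 5 = -23*(11 + 16) + 5 = -23*27 + 5 = -621 + 5 = -616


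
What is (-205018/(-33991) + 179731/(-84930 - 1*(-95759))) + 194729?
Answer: 71685842487274/368088539 ≈ 1.9475e+5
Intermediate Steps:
(-205018/(-33991) + 179731/(-84930 - 1*(-95759))) + 194729 = (-205018*(-1/33991) + 179731/(-84930 + 95759)) + 194729 = (205018/33991 + 179731/10829) + 194729 = 8329376343/368088539 + 194729 = 71685842487274/368088539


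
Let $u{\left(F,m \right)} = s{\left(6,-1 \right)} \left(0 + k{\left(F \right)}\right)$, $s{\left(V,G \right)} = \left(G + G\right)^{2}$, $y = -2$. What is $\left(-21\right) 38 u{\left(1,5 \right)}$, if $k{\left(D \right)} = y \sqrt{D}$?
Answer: $6384$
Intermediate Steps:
$s{\left(V,G \right)} = 4 G^{2}$ ($s{\left(V,G \right)} = \left(2 G\right)^{2} = 4 G^{2}$)
$k{\left(D \right)} = - 2 \sqrt{D}$
$u{\left(F,m \right)} = - 8 \sqrt{F}$ ($u{\left(F,m \right)} = 4 \left(-1\right)^{2} \left(0 - 2 \sqrt{F}\right) = 4 \cdot 1 \left(- 2 \sqrt{F}\right) = 4 \left(- 2 \sqrt{F}\right) = - 8 \sqrt{F}$)
$\left(-21\right) 38 u{\left(1,5 \right)} = \left(-21\right) 38 \left(- 8 \sqrt{1}\right) = - 798 \left(\left(-8\right) 1\right) = \left(-798\right) \left(-8\right) = 6384$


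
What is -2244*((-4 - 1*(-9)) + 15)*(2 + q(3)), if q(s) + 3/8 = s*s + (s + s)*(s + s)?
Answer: -2092530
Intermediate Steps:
q(s) = -3/8 + 5*s² (q(s) = -3/8 + (s*s + (s + s)*(s + s)) = -3/8 + (s² + (2*s)*(2*s)) = -3/8 + (s² + 4*s²) = -3/8 + 5*s²)
-2244*((-4 - 1*(-9)) + 15)*(2 + q(3)) = -2244*((-4 - 1*(-9)) + 15)*(2 + (-3/8 + 5*3²)) = -2244*((-4 + 9) + 15)*(2 + (-3/8 + 5*9)) = -2244*(5 + 15)*(2 + (-3/8 + 45)) = -44880*(2 + 357/8) = -44880*373/8 = -2244*1865/2 = -2092530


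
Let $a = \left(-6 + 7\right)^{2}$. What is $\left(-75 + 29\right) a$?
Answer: $-46$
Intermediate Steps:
$a = 1$ ($a = 1^{2} = 1$)
$\left(-75 + 29\right) a = \left(-75 + 29\right) 1 = \left(-46\right) 1 = -46$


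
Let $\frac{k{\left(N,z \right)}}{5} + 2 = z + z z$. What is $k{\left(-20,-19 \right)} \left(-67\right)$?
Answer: $-113900$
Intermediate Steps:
$k{\left(N,z \right)} = -10 + 5 z + 5 z^{2}$ ($k{\left(N,z \right)} = -10 + 5 \left(z + z z\right) = -10 + 5 \left(z + z^{2}\right) = -10 + \left(5 z + 5 z^{2}\right) = -10 + 5 z + 5 z^{2}$)
$k{\left(-20,-19 \right)} \left(-67\right) = \left(-10 + 5 \left(-19\right) + 5 \left(-19\right)^{2}\right) \left(-67\right) = \left(-10 - 95 + 5 \cdot 361\right) \left(-67\right) = \left(-10 - 95 + 1805\right) \left(-67\right) = 1700 \left(-67\right) = -113900$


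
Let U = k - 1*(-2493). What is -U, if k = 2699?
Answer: -5192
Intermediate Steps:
U = 5192 (U = 2699 - 1*(-2493) = 2699 + 2493 = 5192)
-U = -1*5192 = -5192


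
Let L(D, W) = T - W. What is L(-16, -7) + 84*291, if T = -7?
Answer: 24444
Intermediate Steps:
L(D, W) = -7 - W
L(-16, -7) + 84*291 = (-7 - 1*(-7)) + 84*291 = (-7 + 7) + 24444 = 0 + 24444 = 24444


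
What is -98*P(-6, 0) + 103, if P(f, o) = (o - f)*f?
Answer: 3631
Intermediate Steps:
P(f, o) = f*(o - f)
-98*P(-6, 0) + 103 = -(-588)*(0 - 1*(-6)) + 103 = -(-588)*(0 + 6) + 103 = -(-588)*6 + 103 = -98*(-36) + 103 = 3528 + 103 = 3631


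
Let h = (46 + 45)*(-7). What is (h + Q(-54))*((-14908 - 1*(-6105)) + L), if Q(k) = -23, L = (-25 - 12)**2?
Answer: 4906440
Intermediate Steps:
L = 1369 (L = (-37)**2 = 1369)
h = -637 (h = 91*(-7) = -637)
(h + Q(-54))*((-14908 - 1*(-6105)) + L) = (-637 - 23)*((-14908 - 1*(-6105)) + 1369) = -660*((-14908 + 6105) + 1369) = -660*(-8803 + 1369) = -660*(-7434) = 4906440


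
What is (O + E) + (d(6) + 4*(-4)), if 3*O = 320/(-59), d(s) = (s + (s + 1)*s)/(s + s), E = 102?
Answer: 15610/177 ≈ 88.192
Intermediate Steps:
d(s) = (s + s*(1 + s))/(2*s) (d(s) = (s + (1 + s)*s)/((2*s)) = (s + s*(1 + s))*(1/(2*s)) = (s + s*(1 + s))/(2*s))
O = -320/177 (O = (320/(-59))/3 = (320*(-1/59))/3 = (⅓)*(-320/59) = -320/177 ≈ -1.8079)
(O + E) + (d(6) + 4*(-4)) = (-320/177 + 102) + ((1 + (½)*6) + 4*(-4)) = 17734/177 + ((1 + 3) - 16) = 17734/177 + (4 - 16) = 17734/177 - 12 = 15610/177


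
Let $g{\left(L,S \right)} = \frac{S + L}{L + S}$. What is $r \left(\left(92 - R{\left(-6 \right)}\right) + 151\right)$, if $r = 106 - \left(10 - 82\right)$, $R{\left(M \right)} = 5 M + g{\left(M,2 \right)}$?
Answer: $48416$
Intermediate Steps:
$g{\left(L,S \right)} = 1$ ($g{\left(L,S \right)} = \frac{L + S}{L + S} = 1$)
$R{\left(M \right)} = 1 + 5 M$ ($R{\left(M \right)} = 5 M + 1 = 1 + 5 M$)
$r = 178$ ($r = 106 - \left(10 - 82\right) = 106 - -72 = 106 + 72 = 178$)
$r \left(\left(92 - R{\left(-6 \right)}\right) + 151\right) = 178 \left(\left(92 - \left(1 + 5 \left(-6\right)\right)\right) + 151\right) = 178 \left(\left(92 - \left(1 - 30\right)\right) + 151\right) = 178 \left(\left(92 - -29\right) + 151\right) = 178 \left(\left(92 + 29\right) + 151\right) = 178 \left(121 + 151\right) = 178 \cdot 272 = 48416$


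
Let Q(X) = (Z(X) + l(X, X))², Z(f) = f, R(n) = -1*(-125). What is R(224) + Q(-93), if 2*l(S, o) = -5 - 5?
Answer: 9729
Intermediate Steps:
R(n) = 125
l(S, o) = -5 (l(S, o) = (-5 - 5)/2 = (½)*(-10) = -5)
Q(X) = (-5 + X)² (Q(X) = (X - 5)² = (-5 + X)²)
R(224) + Q(-93) = 125 + (-5 - 93)² = 125 + (-98)² = 125 + 9604 = 9729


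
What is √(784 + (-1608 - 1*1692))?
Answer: 2*I*√629 ≈ 50.16*I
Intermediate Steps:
√(784 + (-1608 - 1*1692)) = √(784 + (-1608 - 1692)) = √(784 - 3300) = √(-2516) = 2*I*√629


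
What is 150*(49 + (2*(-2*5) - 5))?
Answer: 3600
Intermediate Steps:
150*(49 + (2*(-2*5) - 5)) = 150*(49 + (2*(-10) - 5)) = 150*(49 + (-20 - 5)) = 150*(49 - 25) = 150*24 = 3600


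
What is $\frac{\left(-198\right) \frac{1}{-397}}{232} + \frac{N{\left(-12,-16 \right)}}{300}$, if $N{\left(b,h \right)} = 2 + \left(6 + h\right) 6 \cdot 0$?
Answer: $\frac{30451}{3453900} \approx 0.0088164$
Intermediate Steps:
$N{\left(b,h \right)} = 2$ ($N{\left(b,h \right)} = 2 + \left(36 + 6 h\right) 0 = 2 + 0 = 2$)
$\frac{\left(-198\right) \frac{1}{-397}}{232} + \frac{N{\left(-12,-16 \right)}}{300} = \frac{\left(-198\right) \frac{1}{-397}}{232} + \frac{2}{300} = \left(-198\right) \left(- \frac{1}{397}\right) \frac{1}{232} + 2 \cdot \frac{1}{300} = \frac{198}{397} \cdot \frac{1}{232} + \frac{1}{150} = \frac{99}{46052} + \frac{1}{150} = \frac{30451}{3453900}$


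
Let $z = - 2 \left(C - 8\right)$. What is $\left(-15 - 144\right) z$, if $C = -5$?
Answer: $-4134$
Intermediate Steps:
$z = 26$ ($z = - 2 \left(-5 - 8\right) = \left(-2\right) \left(-13\right) = 26$)
$\left(-15 - 144\right) z = \left(-15 - 144\right) 26 = \left(-159\right) 26 = -4134$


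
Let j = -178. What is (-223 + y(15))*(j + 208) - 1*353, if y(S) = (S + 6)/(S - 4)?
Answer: -76843/11 ≈ -6985.7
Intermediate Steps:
y(S) = (6 + S)/(-4 + S)
(-223 + y(15))*(j + 208) - 1*353 = (-223 + (6 + 15)/(-4 + 15))*(-178 + 208) - 1*353 = (-223 + 21/11)*30 - 353 = -2432/11*30 - 353 = -72960/11 - 353 = -76843/11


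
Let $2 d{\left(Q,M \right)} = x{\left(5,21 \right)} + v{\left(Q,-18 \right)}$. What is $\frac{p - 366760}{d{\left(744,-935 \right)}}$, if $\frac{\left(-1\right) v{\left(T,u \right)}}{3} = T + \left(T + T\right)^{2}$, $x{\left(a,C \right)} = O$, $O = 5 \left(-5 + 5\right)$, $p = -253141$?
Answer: $\frac{619901}{3322332} \approx 0.18659$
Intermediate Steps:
$O = 0$ ($O = 5 \cdot 0 = 0$)
$x{\left(a,C \right)} = 0$
$v{\left(T,u \right)} = - 12 T^{2} - 3 T$ ($v{\left(T,u \right)} = - 3 \left(T + \left(T + T\right)^{2}\right) = - 3 \left(T + \left(2 T\right)^{2}\right) = - 3 \left(T + 4 T^{2}\right) = - 12 T^{2} - 3 T$)
$d{\left(Q,M \right)} = - \frac{3 Q \left(1 + 4 Q\right)}{2}$ ($d{\left(Q,M \right)} = \frac{0 - 3 Q \left(1 + 4 Q\right)}{2} = \frac{\left(-3\right) Q \left(1 + 4 Q\right)}{2} = - \frac{3 Q \left(1 + 4 Q\right)}{2}$)
$\frac{p - 366760}{d{\left(744,-935 \right)}} = \frac{-253141 - 366760}{\left(- \frac{3}{2}\right) 744 \left(1 + 4 \cdot 744\right)} = - \frac{619901}{\left(- \frac{3}{2}\right) 744 \left(1 + 2976\right)} = - \frac{619901}{\left(- \frac{3}{2}\right) 744 \cdot 2977} = - \frac{619901}{-3322332} = \left(-619901\right) \left(- \frac{1}{3322332}\right) = \frac{619901}{3322332}$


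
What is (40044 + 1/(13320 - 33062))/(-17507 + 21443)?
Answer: 790548647/77704512 ≈ 10.174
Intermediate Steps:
(40044 + 1/(13320 - 33062))/(-17507 + 21443) = (40044 + 1/(-19742))/3936 = (40044 - 1/19742)*(1/3936) = (790548647/19742)*(1/3936) = 790548647/77704512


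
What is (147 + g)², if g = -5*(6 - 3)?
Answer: 17424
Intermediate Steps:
g = -15 (g = -5*3 = -15)
(147 + g)² = (147 - 15)² = 132² = 17424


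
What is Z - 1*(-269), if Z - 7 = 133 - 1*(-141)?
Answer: 550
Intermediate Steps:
Z = 281 (Z = 7 + (133 - 1*(-141)) = 7 + (133 + 141) = 7 + 274 = 281)
Z - 1*(-269) = 281 - 1*(-269) = 281 + 269 = 550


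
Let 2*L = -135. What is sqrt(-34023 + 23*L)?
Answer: I*sqrt(142302)/2 ≈ 188.61*I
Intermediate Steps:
L = -135/2 (L = (1/2)*(-135) = -135/2 ≈ -67.500)
sqrt(-34023 + 23*L) = sqrt(-34023 + 23*(-135/2)) = sqrt(-34023 - 3105/2) = sqrt(-71151/2) = I*sqrt(142302)/2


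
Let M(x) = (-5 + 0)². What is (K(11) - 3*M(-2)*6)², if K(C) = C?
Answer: 192721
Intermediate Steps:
M(x) = 25 (M(x) = (-5)² = 25)
(K(11) - 3*M(-2)*6)² = (11 - 3*25*6)² = (11 - 75*6)² = (11 - 450)² = (-439)² = 192721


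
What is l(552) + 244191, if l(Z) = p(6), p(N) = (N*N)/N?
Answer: 244197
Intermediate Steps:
p(N) = N (p(N) = N**2/N = N)
l(Z) = 6
l(552) + 244191 = 6 + 244191 = 244197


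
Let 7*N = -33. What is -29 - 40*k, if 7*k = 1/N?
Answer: -917/33 ≈ -27.788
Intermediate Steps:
N = -33/7 (N = (⅐)*(-33) = -33/7 ≈ -4.7143)
k = -1/33 (k = 1/(7*(-33/7)) = (⅐)*(-7/33) = -1/33 ≈ -0.030303)
-29 - 40*k = -29 - 40*(-1/33) = -29 + 40/33 = -917/33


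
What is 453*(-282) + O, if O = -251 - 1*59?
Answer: -128056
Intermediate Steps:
O = -310 (O = -251 - 59 = -310)
453*(-282) + O = 453*(-282) - 310 = -127746 - 310 = -128056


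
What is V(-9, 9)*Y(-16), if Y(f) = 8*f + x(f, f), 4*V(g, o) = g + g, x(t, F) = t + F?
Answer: 720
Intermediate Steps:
x(t, F) = F + t
V(g, o) = g/2 (V(g, o) = (g + g)/4 = (2*g)/4 = g/2)
Y(f) = 10*f (Y(f) = 8*f + (f + f) = 8*f + 2*f = 10*f)
V(-9, 9)*Y(-16) = ((1/2)*(-9))*(10*(-16)) = -9/2*(-160) = 720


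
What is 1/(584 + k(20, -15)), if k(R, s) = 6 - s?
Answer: 1/605 ≈ 0.0016529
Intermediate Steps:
1/(584 + k(20, -15)) = 1/(584 + (6 - 1*(-15))) = 1/(584 + (6 + 15)) = 1/(584 + 21) = 1/605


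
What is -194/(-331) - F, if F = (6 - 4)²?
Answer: -1130/331 ≈ -3.4139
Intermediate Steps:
F = 4 (F = 2² = 4)
-194/(-331) - F = -194/(-331) - 1*4 = -194*(-1/331) - 4 = 194/331 - 4 = -1130/331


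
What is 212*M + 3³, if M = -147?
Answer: -31137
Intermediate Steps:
212*M + 3³ = 212*(-147) + 3³ = -31164 + 27 = -31137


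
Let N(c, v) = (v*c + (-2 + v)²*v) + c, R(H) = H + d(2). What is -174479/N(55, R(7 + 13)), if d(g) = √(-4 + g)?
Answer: 174479*I/(-7523*I + 1097*√2) ≈ -22.247 + 4.5877*I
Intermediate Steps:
R(H) = H + I*√2 (R(H) = H + √(-4 + 2) = H + √(-2) = H + I*√2)
N(c, v) = c + c*v + v*(-2 + v)² (N(c, v) = (c*v + v*(-2 + v)²) + c = c + c*v + v*(-2 + v)²)
-174479/N(55, R(7 + 13)) = -174479/(55 + 55*((7 + 13) + I*√2) + ((7 + 13) + I*√2)*(-2 + ((7 + 13) + I*√2))²) = -174479/(55 + 55*(20 + I*√2) + (20 + I*√2)*(-2 + (20 + I*√2))²) = -174479/(55 + (1100 + 55*I*√2) + (20 + I*√2)*(18 + I*√2)²) = -174479/(55 + (1100 + 55*I*√2) + (18 + I*√2)²*(20 + I*√2)) = -174479/(1155 + (18 + I*√2)²*(20 + I*√2) + 55*I*√2)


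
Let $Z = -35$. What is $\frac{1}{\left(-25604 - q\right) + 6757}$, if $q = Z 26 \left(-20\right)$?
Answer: $- \frac{1}{37047} \approx -2.6993 \cdot 10^{-5}$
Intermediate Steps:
$q = 18200$ ($q = \left(-35\right) 26 \left(-20\right) = \left(-910\right) \left(-20\right) = 18200$)
$\frac{1}{\left(-25604 - q\right) + 6757} = \frac{1}{\left(-25604 - 18200\right) + 6757} = \frac{1}{-43804 + 6757} = \frac{1}{-37047} = - \frac{1}{37047}$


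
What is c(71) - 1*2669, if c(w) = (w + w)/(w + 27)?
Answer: -130710/49 ≈ -2667.6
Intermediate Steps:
c(w) = 2*w/(27 + w) (c(w) = (2*w)/(27 + w) = 2*w/(27 + w))
c(71) - 1*2669 = 2*71/(27 + 71) - 1*2669 = 2*71/98 - 2669 = 2*71*(1/98) - 2669 = 71/49 - 2669 = -130710/49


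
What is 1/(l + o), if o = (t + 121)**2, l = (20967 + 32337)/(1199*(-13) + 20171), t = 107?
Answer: 191/9931165 ≈ 1.9232e-5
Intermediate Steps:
l = 2221/191 (l = 53304/(-15587 + 20171) = 53304/4584 = 53304*(1/4584) = 2221/191 ≈ 11.628)
o = 51984 (o = (107 + 121)**2 = 228**2 = 51984)
1/(l + o) = 1/(2221/191 + 51984) = 1/(9931165/191) = 191/9931165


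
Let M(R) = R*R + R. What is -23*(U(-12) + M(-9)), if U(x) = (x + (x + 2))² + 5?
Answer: -12903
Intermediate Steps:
M(R) = R + R² (M(R) = R² + R = R + R²)
U(x) = 5 + (2 + 2*x)² (U(x) = (x + (2 + x))² + 5 = (2 + 2*x)² + 5 = 5 + (2 + 2*x)²)
-23*(U(-12) + M(-9)) = -23*((5 + 4*(1 - 12)²) - 9*(1 - 9)) = -23*((5 + 4*(-11)²) - 9*(-8)) = -23*((5 + 4*121) + 72) = -23*((5 + 484) + 72) = -23*(489 + 72) = -23*561 = -12903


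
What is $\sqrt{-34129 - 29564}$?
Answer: $3 i \sqrt{7077} \approx 252.37 i$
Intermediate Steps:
$\sqrt{-34129 - 29564} = \sqrt{-63693} = 3 i \sqrt{7077}$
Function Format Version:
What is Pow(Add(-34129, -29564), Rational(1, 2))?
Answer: Mul(3, I, Pow(7077, Rational(1, 2))) ≈ Mul(252.37, I)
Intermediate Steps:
Pow(Add(-34129, -29564), Rational(1, 2)) = Pow(-63693, Rational(1, 2)) = Mul(3, I, Pow(7077, Rational(1, 2)))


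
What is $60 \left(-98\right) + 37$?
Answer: $-5843$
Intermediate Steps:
$60 \left(-98\right) + 37 = -5880 + 37 = -5843$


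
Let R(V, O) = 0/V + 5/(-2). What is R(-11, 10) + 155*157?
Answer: 48665/2 ≈ 24333.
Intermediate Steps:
R(V, O) = -5/2 (R(V, O) = 0 + 5*(-½) = 0 - 5/2 = -5/2)
R(-11, 10) + 155*157 = -5/2 + 155*157 = -5/2 + 24335 = 48665/2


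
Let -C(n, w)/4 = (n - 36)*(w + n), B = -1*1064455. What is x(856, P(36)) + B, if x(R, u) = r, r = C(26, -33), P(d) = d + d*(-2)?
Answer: -1064735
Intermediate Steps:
P(d) = -d (P(d) = d - 2*d = -d)
B = -1064455
C(n, w) = -4*(-36 + n)*(n + w) (C(n, w) = -4*(n - 36)*(w + n) = -4*(-36 + n)*(n + w))
r = -280 (r = -4*26**2 + 144*26 + 144*(-33) - 4*26*(-33) = -4*676 + 3744 - 4752 + 3432 = -2704 + 3744 - 4752 + 3432 = -280)
x(R, u) = -280
x(856, P(36)) + B = -280 - 1064455 = -1064735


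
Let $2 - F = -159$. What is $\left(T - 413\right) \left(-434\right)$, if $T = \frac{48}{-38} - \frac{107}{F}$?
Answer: $\frac{78694368}{437} \approx 1.8008 \cdot 10^{5}$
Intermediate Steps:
$F = 161$ ($F = 2 - -159 = 2 + 159 = 161$)
$T = - \frac{5897}{3059}$ ($T = \frac{48}{-38} - \frac{107}{161} = 48 \left(- \frac{1}{38}\right) - \frac{107}{161} = - \frac{24}{19} - \frac{107}{161} = - \frac{5897}{3059} \approx -1.9278$)
$\left(T - 413\right) \left(-434\right) = \left(- \frac{5897}{3059} - 413\right) \left(-434\right) = \left(- \frac{1269264}{3059}\right) \left(-434\right) = \frac{78694368}{437}$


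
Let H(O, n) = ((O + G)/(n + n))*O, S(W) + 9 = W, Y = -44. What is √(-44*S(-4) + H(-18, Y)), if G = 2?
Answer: 4*√4301/11 ≈ 23.848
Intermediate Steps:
S(W) = -9 + W
H(O, n) = O*(2 + O)/(2*n) (H(O, n) = ((O + 2)/(n + n))*O = ((2 + O)/((2*n)))*O = ((2 + O)*(1/(2*n)))*O = ((2 + O)/(2*n))*O = O*(2 + O)/(2*n))
√(-44*S(-4) + H(-18, Y)) = √(-44*(-9 - 4) + (½)*(-18)*(2 - 18)/(-44)) = √(-44*(-13) + (½)*(-18)*(-1/44)*(-16)) = √(572 - 36/11) = √(6256/11) = 4*√4301/11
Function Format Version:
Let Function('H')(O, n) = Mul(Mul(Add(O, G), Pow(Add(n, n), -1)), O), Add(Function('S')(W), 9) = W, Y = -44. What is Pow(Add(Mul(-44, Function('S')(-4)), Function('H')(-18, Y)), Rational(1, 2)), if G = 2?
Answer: Mul(Rational(4, 11), Pow(4301, Rational(1, 2))) ≈ 23.848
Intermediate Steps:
Function('S')(W) = Add(-9, W)
Function('H')(O, n) = Mul(Rational(1, 2), O, Pow(n, -1), Add(2, O)) (Function('H')(O, n) = Mul(Mul(Add(O, 2), Pow(Add(n, n), -1)), O) = Mul(Mul(Add(2, O), Pow(Mul(2, n), -1)), O) = Mul(Mul(Add(2, O), Mul(Rational(1, 2), Pow(n, -1))), O) = Mul(Mul(Rational(1, 2), Pow(n, -1), Add(2, O)), O) = Mul(Rational(1, 2), O, Pow(n, -1), Add(2, O)))
Pow(Add(Mul(-44, Function('S')(-4)), Function('H')(-18, Y)), Rational(1, 2)) = Pow(Add(Mul(-44, Add(-9, -4)), Mul(Rational(1, 2), -18, Pow(-44, -1), Add(2, -18))), Rational(1, 2)) = Pow(Add(Mul(-44, -13), Mul(Rational(1, 2), -18, Rational(-1, 44), -16)), Rational(1, 2)) = Pow(Add(572, Rational(-36, 11)), Rational(1, 2)) = Pow(Rational(6256, 11), Rational(1, 2)) = Mul(Rational(4, 11), Pow(4301, Rational(1, 2)))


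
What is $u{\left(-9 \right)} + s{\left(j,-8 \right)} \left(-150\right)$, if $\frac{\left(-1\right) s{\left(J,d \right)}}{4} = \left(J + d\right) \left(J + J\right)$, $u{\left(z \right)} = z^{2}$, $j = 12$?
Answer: $57681$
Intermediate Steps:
$s{\left(J,d \right)} = - 8 J \left(J + d\right)$ ($s{\left(J,d \right)} = - 4 \left(J + d\right) \left(J + J\right) = - 4 \left(J + d\right) 2 J = - 4 \cdot 2 J \left(J + d\right) = - 8 J \left(J + d\right)$)
$u{\left(-9 \right)} + s{\left(j,-8 \right)} \left(-150\right) = \left(-9\right)^{2} + \left(-8\right) 12 \left(12 - 8\right) \left(-150\right) = 81 + \left(-8\right) 12 \cdot 4 \left(-150\right) = 81 - -57600 = 81 + 57600 = 57681$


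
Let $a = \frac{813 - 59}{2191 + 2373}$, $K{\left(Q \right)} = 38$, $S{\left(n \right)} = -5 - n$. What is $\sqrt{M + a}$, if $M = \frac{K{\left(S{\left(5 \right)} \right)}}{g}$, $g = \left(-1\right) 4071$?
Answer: $\frac{\sqrt{13452425647122}}{9290022} \approx 0.39481$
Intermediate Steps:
$g = -4071$
$a = \frac{377}{2282}$ ($a = \frac{754}{4564} = 754 \cdot \frac{1}{4564} = \frac{377}{2282} \approx 0.16521$)
$M = - \frac{38}{4071}$ ($M = \frac{38}{-4071} = 38 \left(- \frac{1}{4071}\right) = - \frac{38}{4071} \approx -0.0093343$)
$\sqrt{M + a} = \sqrt{- \frac{38}{4071} + \frac{377}{2282}} = \sqrt{\frac{1448051}{9290022}} = \frac{\sqrt{13452425647122}}{9290022}$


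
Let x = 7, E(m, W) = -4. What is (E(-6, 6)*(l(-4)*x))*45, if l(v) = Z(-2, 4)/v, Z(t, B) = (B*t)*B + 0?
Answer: -10080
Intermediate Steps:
Z(t, B) = t*B² (Z(t, B) = t*B² + 0 = t*B²)
l(v) = -32/v (l(v) = (-2*4²)/v = (-2*16)/v = -32/v)
(E(-6, 6)*(l(-4)*x))*45 = -4*(-32/(-4))*7*45 = -4*(-32*(-¼))*7*45 = -32*7*45 = -4*56*45 = -224*45 = -10080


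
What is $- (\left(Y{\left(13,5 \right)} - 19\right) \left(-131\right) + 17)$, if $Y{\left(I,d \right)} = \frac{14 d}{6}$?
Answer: $- \frac{2933}{3} \approx -977.67$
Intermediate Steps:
$Y{\left(I,d \right)} = \frac{7 d}{3}$ ($Y{\left(I,d \right)} = 14 d \frac{1}{6} = \frac{7 d}{3}$)
$- (\left(Y{\left(13,5 \right)} - 19\right) \left(-131\right) + 17) = - (\left(\frac{7}{3} \cdot 5 - 19\right) \left(-131\right) + 17) = - (\left(\frac{35}{3} - 19\right) \left(-131\right) + 17) = - (\left(- \frac{22}{3}\right) \left(-131\right) + 17) = - (\frac{2882}{3} + 17) = \left(-1\right) \frac{2933}{3} = - \frac{2933}{3}$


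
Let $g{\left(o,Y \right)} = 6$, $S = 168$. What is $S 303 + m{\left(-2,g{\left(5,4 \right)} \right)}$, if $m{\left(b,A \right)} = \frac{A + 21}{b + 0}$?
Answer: $\frac{101781}{2} \approx 50891.0$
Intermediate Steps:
$m{\left(b,A \right)} = \frac{21 + A}{b}$
$S 303 + m{\left(-2,g{\left(5,4 \right)} \right)} = 168 \cdot 303 + \frac{21 + 6}{-2} = 50904 - \frac{27}{2} = \frac{101781}{2}$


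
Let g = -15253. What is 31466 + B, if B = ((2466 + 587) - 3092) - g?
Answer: 46680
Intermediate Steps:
B = 15214 (B = ((2466 + 587) - 3092) - 1*(-15253) = (3053 - 3092) + 15253 = -39 + 15253 = 15214)
31466 + B = 31466 + 15214 = 46680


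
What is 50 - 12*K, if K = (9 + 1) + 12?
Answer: -214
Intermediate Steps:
K = 22 (K = 10 + 12 = 22)
50 - 12*K = 50 - 12*22 = 50 - 264 = -214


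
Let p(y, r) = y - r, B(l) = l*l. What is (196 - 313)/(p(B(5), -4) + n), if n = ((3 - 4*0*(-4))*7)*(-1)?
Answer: -117/8 ≈ -14.625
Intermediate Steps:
n = -21 (n = ((3 + 0*(-4))*7)*(-1) = ((3 + 0)*7)*(-1) = (3*7)*(-1) = 21*(-1) = -21)
B(l) = l²
(196 - 313)/(p(B(5), -4) + n) = (196 - 313)/((5² - 1*(-4)) - 21) = -117/((25 + 4) - 21) = -117/(29 - 21) = -117/8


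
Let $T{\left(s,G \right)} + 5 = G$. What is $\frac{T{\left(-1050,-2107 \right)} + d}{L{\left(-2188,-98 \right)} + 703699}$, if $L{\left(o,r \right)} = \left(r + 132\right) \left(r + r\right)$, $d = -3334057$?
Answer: $- \frac{3336169}{697035} \approx -4.7862$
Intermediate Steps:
$L{\left(o,r \right)} = 2 r \left(132 + r\right)$ ($L{\left(o,r \right)} = \left(132 + r\right) 2 r = 2 r \left(132 + r\right)$)
$T{\left(s,G \right)} = -5 + G$
$\frac{T{\left(-1050,-2107 \right)} + d}{L{\left(-2188,-98 \right)} + 703699} = \frac{\left(-5 - 2107\right) - 3334057}{2 \left(-98\right) \left(132 - 98\right) + 703699} = \frac{-2112 - 3334057}{2 \left(-98\right) 34 + 703699} = - \frac{3336169}{-6664 + 703699} = - \frac{3336169}{697035}$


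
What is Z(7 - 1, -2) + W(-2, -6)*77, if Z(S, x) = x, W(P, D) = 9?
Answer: 691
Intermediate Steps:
Z(7 - 1, -2) + W(-2, -6)*77 = -2 + 9*77 = -2 + 693 = 691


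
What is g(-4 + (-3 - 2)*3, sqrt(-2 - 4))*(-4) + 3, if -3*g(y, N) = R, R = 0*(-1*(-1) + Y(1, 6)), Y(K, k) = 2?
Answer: 3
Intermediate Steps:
R = 0 (R = 0*(-1*(-1) + 2) = 0*(1 + 2) = 0*3 = 0)
g(y, N) = 0 (g(y, N) = -1/3*0 = 0)
g(-4 + (-3 - 2)*3, sqrt(-2 - 4))*(-4) + 3 = 0*(-4) + 3 = 0 + 3 = 3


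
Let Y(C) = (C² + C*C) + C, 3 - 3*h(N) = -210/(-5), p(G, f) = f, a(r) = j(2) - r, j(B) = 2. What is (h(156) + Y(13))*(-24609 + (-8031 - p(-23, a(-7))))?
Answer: -11035362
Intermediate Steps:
a(r) = 2 - r
h(N) = -13 (h(N) = 1 - (-70)/(-5) = 1 - (-70)*(-1)/5 = 1 - ⅓*42 = 1 - 14 = -13)
Y(C) = C + 2*C² (Y(C) = (C² + C²) + C = 2*C² + C = C + 2*C²)
(h(156) + Y(13))*(-24609 + (-8031 - p(-23, a(-7)))) = (-13 + 13*(1 + 2*13))*(-24609 + (-8031 - (2 - 1*(-7)))) = (-13 + 13*(1 + 26))*(-24609 + (-8031 - (2 + 7))) = (-13 + 13*27)*(-24609 + (-8031 - 1*9)) = (-13 + 351)*(-24609 + (-8031 - 9)) = 338*(-24609 - 8040) = 338*(-32649) = -11035362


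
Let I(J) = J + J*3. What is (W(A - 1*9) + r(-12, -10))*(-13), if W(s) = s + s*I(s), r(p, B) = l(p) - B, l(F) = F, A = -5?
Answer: -9984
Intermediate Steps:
I(J) = 4*J (I(J) = J + 3*J = 4*J)
r(p, B) = p - B
W(s) = s + 4*s² (W(s) = s + s*(4*s) = s + 4*s²)
(W(A - 1*9) + r(-12, -10))*(-13) = ((-5 - 1*9)*(1 + 4*(-5 - 1*9)) + (-12 - 1*(-10)))*(-13) = ((-5 - 9)*(1 + 4*(-5 - 9)) + (-12 + 10))*(-13) = (-14*(1 + 4*(-14)) - 2)*(-13) = (-14*(1 - 56) - 2)*(-13) = (-14*(-55) - 2)*(-13) = (770 - 2)*(-13) = 768*(-13) = -9984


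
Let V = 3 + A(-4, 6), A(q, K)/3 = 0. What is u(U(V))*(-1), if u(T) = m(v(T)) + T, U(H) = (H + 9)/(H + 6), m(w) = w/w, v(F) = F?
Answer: -7/3 ≈ -2.3333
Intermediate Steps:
A(q, K) = 0 (A(q, K) = 3*0 = 0)
V = 3 (V = 3 + 0 = 3)
m(w) = 1
U(H) = (9 + H)/(6 + H)
u(T) = 1 + T
u(U(V))*(-1) = (1 + (9 + 3)/(6 + 3))*(-1) = (1 + 12/9)*(-1) = (1 + (⅑)*12)*(-1) = (1 + 4/3)*(-1) = (7/3)*(-1) = -7/3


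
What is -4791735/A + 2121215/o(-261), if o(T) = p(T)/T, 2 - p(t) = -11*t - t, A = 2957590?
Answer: 16374165968223/92572567 ≈ 1.7688e+5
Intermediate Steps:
p(t) = 2 + 12*t (p(t) = 2 - (-11*t - t) = 2 - (-12)*t = 2 + 12*t)
o(T) = (2 + 12*T)/T
-4791735/A + 2121215/o(-261) = -4791735/2957590 + 2121215/(12 + 2/(-261)) = -4791735*1/2957590 + 2121215/(12 + 2*(-1/261)) = -958347/591518 + 2121215/(12 - 2/261) = -958347/591518 + 2121215/(3130/261) = -958347/591518 + 2121215*(261/3130) = -958347/591518 + 110727423/626 = 16374165968223/92572567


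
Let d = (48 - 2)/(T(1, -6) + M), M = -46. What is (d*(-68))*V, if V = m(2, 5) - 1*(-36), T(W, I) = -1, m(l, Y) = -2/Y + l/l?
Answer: 572424/235 ≈ 2435.8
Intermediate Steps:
m(l, Y) = 1 - 2/Y (m(l, Y) = -2/Y + 1 = 1 - 2/Y)
V = 183/5 (V = (-2 + 5)/5 - 1*(-36) = (⅕)*3 + 36 = ⅗ + 36 = 183/5 ≈ 36.600)
d = -46/47 (d = (48 - 2)/(-1 - 46) = 46/(-47) = 46*(-1/47) = -46/47 ≈ -0.97872)
(d*(-68))*V = -46/47*(-68)*(183/5) = (3128/47)*(183/5) = 572424/235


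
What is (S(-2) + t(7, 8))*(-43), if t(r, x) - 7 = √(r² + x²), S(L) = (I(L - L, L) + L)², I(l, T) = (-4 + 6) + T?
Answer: -473 - 43*√113 ≈ -930.10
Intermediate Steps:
I(l, T) = 2 + T
S(L) = (2 + 2*L)² (S(L) = ((2 + L) + L)² = (2 + 2*L)²)
t(r, x) = 7 + √(r² + x²)
(S(-2) + t(7, 8))*(-43) = (4*(1 - 2)² + (7 + √(7² + 8²)))*(-43) = (4*(-1)² + (7 + √(49 + 64)))*(-43) = (4*1 + (7 + √113))*(-43) = (4 + (7 + √113))*(-43) = (11 + √113)*(-43) = -473 - 43*√113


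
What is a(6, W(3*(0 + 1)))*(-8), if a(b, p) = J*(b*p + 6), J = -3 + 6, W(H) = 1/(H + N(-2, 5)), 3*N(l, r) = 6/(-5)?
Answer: -2592/13 ≈ -199.38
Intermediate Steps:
N(l, r) = -⅖ (N(l, r) = (6/(-5))/3 = (6*(-⅕))/3 = (⅓)*(-6/5) = -⅖)
W(H) = 1/(-⅖ + H) (W(H) = 1/(H - ⅖) = 1/(-⅖ + H))
J = 3
a(b, p) = 18 + 3*b*p (a(b, p) = 3*(b*p + 6) = 3*(6 + b*p) = 18 + 3*b*p)
a(6, W(3*(0 + 1)))*(-8) = (18 + 3*6*(5/(-2 + 5*(3*(0 + 1)))))*(-8) = (18 + 3*6*(5/(-2 + 5*(3*1))))*(-8) = (18 + 3*6*(5/(-2 + 5*3)))*(-8) = (18 + 3*6*(5/(-2 + 15)))*(-8) = (18 + 3*6*(5/13))*(-8) = (18 + 90/13)*(-8) = (324/13)*(-8) = -2592/13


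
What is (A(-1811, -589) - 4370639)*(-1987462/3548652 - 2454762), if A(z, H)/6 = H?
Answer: 19051924985324388739/1774326 ≈ 1.0738e+13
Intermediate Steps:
A(z, H) = 6*H
(A(-1811, -589) - 4370639)*(-1987462/3548652 - 2454762) = (6*(-589) - 4370639)*(-1987462/3548652 - 2454762) = (-3534 - 4370639)*(-1987462*1/3548652 - 2454762) = -4374173*(-993731/1774326 - 2454762) = -4374173*(-4355549034143/1774326) = 19051924985324388739/1774326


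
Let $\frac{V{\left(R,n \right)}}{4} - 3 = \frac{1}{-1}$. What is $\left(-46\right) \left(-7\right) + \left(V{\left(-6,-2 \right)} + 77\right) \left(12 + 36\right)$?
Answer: $4402$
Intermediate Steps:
$V{\left(R,n \right)} = 8$ ($V{\left(R,n \right)} = 12 + \frac{4}{-1} = 12 + 4 \left(-1\right) = 12 - 4 = 8$)
$\left(-46\right) \left(-7\right) + \left(V{\left(-6,-2 \right)} + 77\right) \left(12 + 36\right) = \left(-46\right) \left(-7\right) + \left(8 + 77\right) \left(12 + 36\right) = 322 + 85 \cdot 48 = 322 + 4080 = 4402$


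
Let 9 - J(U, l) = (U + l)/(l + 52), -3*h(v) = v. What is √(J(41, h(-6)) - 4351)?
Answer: I*√1407066/18 ≈ 65.9*I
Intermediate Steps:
h(v) = -v/3
J(U, l) = 9 - (U + l)/(52 + l) (J(U, l) = 9 - (U + l)/(l + 52) = 9 - (U + l)/(52 + l))
√(J(41, h(-6)) - 4351) = √((468 - 1*41 + 8*(-⅓*(-6)))/(52 - ⅓*(-6)) - 4351) = √((468 - 41 + 8*2)/(52 + 2) - 4351) = √((468 - 41 + 16)/54 - 4351) = √((1/54)*443 - 4351) = √(443/54 - 4351) = √(-234511/54) = I*√1407066/18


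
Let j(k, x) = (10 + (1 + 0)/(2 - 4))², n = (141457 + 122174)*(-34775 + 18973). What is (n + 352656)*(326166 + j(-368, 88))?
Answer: -2718069794220075/2 ≈ -1.3590e+15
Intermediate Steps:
n = -4165897062 (n = 263631*(-15802) = -4165897062)
j(k, x) = 361/4 (j(k, x) = (10 + 1/(-2))² = (10 + 1*(-½))² = (10 - ½)² = (19/2)² = 361/4)
(n + 352656)*(326166 + j(-368, 88)) = (-4165897062 + 352656)*(326166 + 361/4) = -4165544406*1305025/4 = -2718069794220075/2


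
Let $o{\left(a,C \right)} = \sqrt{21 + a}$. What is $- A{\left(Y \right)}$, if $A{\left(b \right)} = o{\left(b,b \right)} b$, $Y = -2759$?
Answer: $102083 i \sqrt{2} \approx 1.4437 \cdot 10^{5} i$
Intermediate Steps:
$A{\left(b \right)} = b \sqrt{21 + b}$ ($A{\left(b \right)} = \sqrt{21 + b} b = b \sqrt{21 + b}$)
$- A{\left(Y \right)} = - \left(-2759\right) \sqrt{21 - 2759} = - \left(-2759\right) \sqrt{-2738} = - \left(-2759\right) 37 i \sqrt{2} = - \left(-102083\right) i \sqrt{2} = 102083 i \sqrt{2}$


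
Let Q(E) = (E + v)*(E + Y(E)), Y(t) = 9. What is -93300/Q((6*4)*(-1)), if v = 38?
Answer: 3110/7 ≈ 444.29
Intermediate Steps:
Q(E) = (9 + E)*(38 + E) (Q(E) = (E + 38)*(E + 9) = (38 + E)*(9 + E) = (9 + E)*(38 + E))
-93300/Q((6*4)*(-1)) = -93300/(342 + ((6*4)*(-1))² + 47*((6*4)*(-1))) = -93300/(342 + (24*(-1))² + 47*(24*(-1))) = -93300/(342 + (-24)² + 47*(-24)) = -93300/(342 + 576 - 1128) = -93300/(-210) = -93300*(-1/210) = 3110/7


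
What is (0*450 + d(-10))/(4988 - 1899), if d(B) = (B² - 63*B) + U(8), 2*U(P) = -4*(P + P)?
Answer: 698/3089 ≈ 0.22596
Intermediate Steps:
U(P) = -4*P (U(P) = (-4*(P + P))/2 = (-8*P)/2 = -4*P)
d(B) = -32 + B² - 63*B (d(B) = (B² - 63*B) - 4*8 = (B² - 63*B) - 32 = -32 + B² - 63*B)
(0*450 + d(-10))/(4988 - 1899) = (0*450 + (-32 + (-10)² - 63*(-10)))/(4988 - 1899) = (0 + (-32 + 100 + 630))/3089 = (0 + 698)*(1/3089) = 698*(1/3089) = 698/3089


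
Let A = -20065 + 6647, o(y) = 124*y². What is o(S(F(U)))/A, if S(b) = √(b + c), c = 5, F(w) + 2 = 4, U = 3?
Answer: -434/6709 ≈ -0.064689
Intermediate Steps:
F(w) = 2 (F(w) = -2 + 4 = 2)
S(b) = √(5 + b) (S(b) = √(b + 5) = √(5 + b))
A = -13418
o(S(F(U)))/A = (124*(√(5 + 2))²)/(-13418) = (124*(√7)²)*(-1/13418) = (124*7)*(-1/13418) = 868*(-1/13418) = -434/6709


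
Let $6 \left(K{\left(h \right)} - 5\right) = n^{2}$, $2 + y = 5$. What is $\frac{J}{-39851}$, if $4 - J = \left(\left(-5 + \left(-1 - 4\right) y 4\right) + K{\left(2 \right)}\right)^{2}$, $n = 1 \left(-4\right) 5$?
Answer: $\frac{52}{51237} \approx 0.0010149$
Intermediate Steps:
$y = 3$ ($y = -2 + 5 = 3$)
$n = -20$ ($n = \left(-4\right) 5 = -20$)
$K{\left(h \right)} = \frac{215}{3}$ ($K{\left(h \right)} = 5 + \frac{\left(-20\right)^{2}}{6} = 5 + \frac{1}{6} \cdot 400 = 5 + \frac{200}{3} = \frac{215}{3}$)
$J = - \frac{364}{9}$ ($J = 4 - \left(\left(-5 + \left(-1 - 4\right) 3 \cdot 4\right) + \frac{215}{3}\right)^{2} = 4 - \left(\left(-5 + \left(-5\right) 3 \cdot 4\right) + \frac{215}{3}\right)^{2} = 4 - \left(\left(-5 - 60\right) + \frac{215}{3}\right)^{2} = 4 - \left(-65 + \frac{215}{3}\right)^{2} = 4 - \left(\frac{20}{3}\right)^{2} = 4 - \frac{400}{9} = - \frac{364}{9} \approx -40.444$)
$\frac{J}{-39851} = - \frac{364}{9 \left(-39851\right)} = \left(- \frac{364}{9}\right) \left(- \frac{1}{39851}\right) = \frac{52}{51237}$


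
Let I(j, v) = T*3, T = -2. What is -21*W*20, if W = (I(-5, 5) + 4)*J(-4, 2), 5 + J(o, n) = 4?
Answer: -840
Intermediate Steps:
I(j, v) = -6 (I(j, v) = -2*3 = -6)
J(o, n) = -1 (J(o, n) = -5 + 4 = -1)
W = 2 (W = (-6 + 4)*(-1) = -2*(-1) = 2)
-21*W*20 = -21*2*20 = -42*20 = -840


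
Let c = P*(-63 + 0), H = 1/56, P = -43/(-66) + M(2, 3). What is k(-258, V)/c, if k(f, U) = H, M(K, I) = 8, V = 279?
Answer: -11/335748 ≈ -3.2763e-5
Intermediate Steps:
P = 571/66 (P = -43/(-66) + 8 = -43*(-1/66) + 8 = 43/66 + 8 = 571/66 ≈ 8.6515)
H = 1/56 ≈ 0.017857
k(f, U) = 1/56
c = -11991/22 (c = 571*(-63 + 0)/66 = (571/66)*(-63) = -11991/22 ≈ -545.04)
k(-258, V)/c = 1/(56*(-11991/22)) = (1/56)*(-22/11991) = -11/335748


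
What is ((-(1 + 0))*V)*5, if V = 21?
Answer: -105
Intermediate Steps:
((-(1 + 0))*V)*5 = (-(1 + 0)*21)*5 = (-1*1*21)*5 = -1*21*5 = -21*5 = -105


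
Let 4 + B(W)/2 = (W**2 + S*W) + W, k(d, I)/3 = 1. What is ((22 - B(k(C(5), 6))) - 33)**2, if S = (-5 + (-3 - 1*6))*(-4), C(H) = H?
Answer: 131769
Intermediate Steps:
S = 56 (S = (-5 + (-3 - 6))*(-4) = (-5 - 9)*(-4) = -14*(-4) = 56)
k(d, I) = 3 (k(d, I) = 3*1 = 3)
B(W) = -8 + 2*W**2 + 114*W (B(W) = -8 + 2*((W**2 + 56*W) + W) = -8 + 2*(W**2 + 57*W) = -8 + (2*W**2 + 114*W) = -8 + 2*W**2 + 114*W)
((22 - B(k(C(5), 6))) - 33)**2 = ((22 - (-8 + 2*3**2 + 114*3)) - 33)**2 = ((22 - (-8 + 2*9 + 342)) - 33)**2 = ((22 - (-8 + 18 + 342)) - 33)**2 = ((22 - 1*352) - 33)**2 = ((22 - 352) - 33)**2 = (-330 - 33)**2 = (-363)**2 = 131769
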